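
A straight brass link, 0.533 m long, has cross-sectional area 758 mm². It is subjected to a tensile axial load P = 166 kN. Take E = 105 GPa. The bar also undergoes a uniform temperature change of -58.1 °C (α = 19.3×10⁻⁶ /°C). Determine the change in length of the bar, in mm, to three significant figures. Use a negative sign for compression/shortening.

0.514 mm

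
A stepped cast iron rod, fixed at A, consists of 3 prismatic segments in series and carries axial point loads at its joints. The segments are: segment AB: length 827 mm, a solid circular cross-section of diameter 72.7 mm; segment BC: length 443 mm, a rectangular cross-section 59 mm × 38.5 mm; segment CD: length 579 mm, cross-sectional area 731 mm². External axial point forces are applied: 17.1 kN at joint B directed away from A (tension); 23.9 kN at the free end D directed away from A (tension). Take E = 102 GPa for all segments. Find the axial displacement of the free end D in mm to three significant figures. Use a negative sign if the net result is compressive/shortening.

Internal axial forces (sectioning from the free end, tension +): N_CD = 23.9 kN, N_BC = 23.9 kN, N_AB = 41 kN.
A_AB = 4151 mm².
A_BC = 2272 mm².
δ_AB = 41000·827/(4151·102000) = 0.08008 mm
δ_BC = 23900·443/(2272·102000) = 0.0457 mm
δ_CD = 23900·579/(731·102000) = 0.1856 mm
δ = Σδ_i = 0.3114 mm.

0.311 mm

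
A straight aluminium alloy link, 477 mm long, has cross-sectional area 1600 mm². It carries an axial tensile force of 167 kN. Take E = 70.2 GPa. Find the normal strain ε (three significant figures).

0.00149

σ = N/A = 104.4 MPa; ε = σ/E = 104.4/70200 = 1.487e-03.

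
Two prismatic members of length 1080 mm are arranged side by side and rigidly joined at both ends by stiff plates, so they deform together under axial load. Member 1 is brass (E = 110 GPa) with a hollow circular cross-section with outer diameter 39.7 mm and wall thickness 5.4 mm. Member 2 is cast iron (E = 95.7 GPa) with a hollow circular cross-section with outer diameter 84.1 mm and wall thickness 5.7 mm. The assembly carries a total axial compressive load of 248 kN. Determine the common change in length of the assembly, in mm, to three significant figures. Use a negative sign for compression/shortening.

-1.35 mm

A_1 = 581.9 mm².
A_2 = 1404 mm².
Equal strain + equilibrium ⇒ each member carries load in proportion to AE: A₁E₁ = 64010000 N, A₂E₂ = 134400000 N, ΣAE = 198400000 N.
δ = PL/ΣAE = -248000·1080/198400000 = -1.35 mm.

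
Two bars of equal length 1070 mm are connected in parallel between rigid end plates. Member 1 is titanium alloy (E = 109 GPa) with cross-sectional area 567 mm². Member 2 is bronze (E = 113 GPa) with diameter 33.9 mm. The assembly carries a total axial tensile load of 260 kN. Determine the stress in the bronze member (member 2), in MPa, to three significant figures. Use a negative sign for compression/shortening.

179 MPa

A_2 = 902.6 mm².
Equal strain + equilibrium ⇒ each member carries load in proportion to AE: A₁E₁ = 61800000 N, A₂E₂ = 102000000 N, ΣAE = 163800000 N.
σ₂ = P·E₂/ΣAE = 260000·113000/163800000 = 179.4 MPa.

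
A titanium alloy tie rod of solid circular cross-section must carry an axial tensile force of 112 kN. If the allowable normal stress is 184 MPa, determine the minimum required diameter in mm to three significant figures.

Required area A ≥ P/σ_allow = 112000/184 = 608.7 mm².
For a solid circular section, d ≥ √(4A/π) = 27.84 mm.

27.8 mm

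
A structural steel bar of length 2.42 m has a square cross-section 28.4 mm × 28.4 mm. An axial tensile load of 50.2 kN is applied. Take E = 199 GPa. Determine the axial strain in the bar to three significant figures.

A = 806.6 mm².
σ = N/A = 62.24 MPa; ε = σ/E = 62.24/199000 = 3.128e-04.

3.13e-04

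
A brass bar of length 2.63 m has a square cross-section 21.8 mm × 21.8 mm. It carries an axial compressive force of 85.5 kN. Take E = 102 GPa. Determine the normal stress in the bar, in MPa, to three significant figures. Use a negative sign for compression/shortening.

-180 MPa

A = 475.2 mm².
σ = N/A = -85500/475.2 = -179.9 MPa.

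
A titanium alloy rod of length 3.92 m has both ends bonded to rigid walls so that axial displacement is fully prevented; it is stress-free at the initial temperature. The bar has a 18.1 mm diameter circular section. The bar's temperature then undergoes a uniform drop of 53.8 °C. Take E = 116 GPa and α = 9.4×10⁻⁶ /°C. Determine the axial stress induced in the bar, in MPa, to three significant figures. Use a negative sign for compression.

Free thermal expansion αLΔT = 9.4e-6 · 3920 · -53.8 = -1.982 mm.
The walls impose strain ε = −(-1.982)/3920 = 5.0572e-04; σ = Eε = 116000 · 5.0572e-04 = 58.66 MPa.

58.7 MPa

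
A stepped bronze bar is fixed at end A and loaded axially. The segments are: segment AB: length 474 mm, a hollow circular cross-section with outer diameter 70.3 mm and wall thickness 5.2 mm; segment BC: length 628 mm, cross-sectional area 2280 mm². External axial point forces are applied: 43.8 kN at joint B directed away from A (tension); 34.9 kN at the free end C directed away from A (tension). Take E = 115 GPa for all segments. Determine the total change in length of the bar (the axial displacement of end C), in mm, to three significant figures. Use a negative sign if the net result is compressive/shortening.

0.389 mm

Internal axial forces (sectioning from the free end, tension +): N_BC = 34.9 kN, N_AB = 78.7 kN.
A_AB = 1063 mm².
δ_AB = 78700·474/(1063·115000) = 0.305 mm
δ_BC = 34900·628/(2280·115000) = 0.08359 mm
δ = Σδ_i = 0.3886 mm.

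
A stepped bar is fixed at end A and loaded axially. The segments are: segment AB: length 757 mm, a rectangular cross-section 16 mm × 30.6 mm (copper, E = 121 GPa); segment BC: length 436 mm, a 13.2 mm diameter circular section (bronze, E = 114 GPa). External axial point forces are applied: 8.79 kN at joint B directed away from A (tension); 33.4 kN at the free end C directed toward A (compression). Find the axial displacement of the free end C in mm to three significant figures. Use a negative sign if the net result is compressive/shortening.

-1.25 mm

Internal axial forces (sectioning from the free end, tension +): N_BC = -33.4 kN, N_AB = -24.61 kN.
A_AB = 489.6 mm².
A_BC = 136.8 mm².
δ_AB = -24610·757/(489.6·121000) = -0.3145 mm
δ_BC = -33400·436/(136.8·114000) = -0.9334 mm
δ = Σδ_i = -1.248 mm.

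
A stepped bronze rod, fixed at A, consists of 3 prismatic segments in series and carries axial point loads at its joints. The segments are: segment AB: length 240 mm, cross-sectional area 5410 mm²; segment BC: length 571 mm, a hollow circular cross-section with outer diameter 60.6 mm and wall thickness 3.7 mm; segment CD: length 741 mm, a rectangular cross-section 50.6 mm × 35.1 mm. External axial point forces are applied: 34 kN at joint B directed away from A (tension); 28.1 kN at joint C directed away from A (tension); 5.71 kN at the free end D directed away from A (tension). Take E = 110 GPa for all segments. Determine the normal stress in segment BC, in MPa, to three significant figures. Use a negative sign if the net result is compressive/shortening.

51.1 MPa

Internal axial forces (sectioning from the free end, tension +): N_CD = 5.71 kN, N_BC = 33.81 kN, N_AB = 67.81 kN.
A_BC = 661.4 mm².
σ_BC = N_BC/A_BC = 33810/661.4 = 51.12 MPa.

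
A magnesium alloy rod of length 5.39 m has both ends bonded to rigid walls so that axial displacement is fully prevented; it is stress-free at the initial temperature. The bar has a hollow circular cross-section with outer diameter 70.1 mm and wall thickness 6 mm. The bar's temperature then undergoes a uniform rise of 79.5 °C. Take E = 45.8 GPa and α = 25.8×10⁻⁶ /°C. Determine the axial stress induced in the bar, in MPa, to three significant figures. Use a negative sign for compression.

Free thermal expansion αLΔT = 25.8e-6 · 5390 · 79.5 = 11.06 mm.
The walls impose strain ε = −(11.06)/5390 = -2.0511e-03; σ = Eε = 45800 · -2.0511e-03 = -93.94 MPa.

-93.9 MPa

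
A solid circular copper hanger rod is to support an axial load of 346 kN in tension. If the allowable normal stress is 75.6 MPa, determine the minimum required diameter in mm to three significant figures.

76.3 mm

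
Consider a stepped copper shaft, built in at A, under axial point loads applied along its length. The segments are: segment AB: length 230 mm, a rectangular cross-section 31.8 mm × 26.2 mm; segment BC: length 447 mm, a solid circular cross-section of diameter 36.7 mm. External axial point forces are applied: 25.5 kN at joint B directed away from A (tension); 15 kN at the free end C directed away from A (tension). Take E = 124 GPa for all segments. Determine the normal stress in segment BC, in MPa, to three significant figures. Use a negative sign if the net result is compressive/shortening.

Internal axial forces (sectioning from the free end, tension +): N_BC = 15 kN, N_AB = 40.5 kN.
A_BC = 1058 mm².
σ_BC = N_BC/A_BC = 15000/1058 = 14.18 MPa.

14.2 MPa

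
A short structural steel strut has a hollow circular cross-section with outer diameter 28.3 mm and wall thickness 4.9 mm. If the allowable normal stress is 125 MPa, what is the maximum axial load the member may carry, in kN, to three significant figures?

45.0 kN

A = 360.2 mm².
P_max = σ_allow · A = 125 · 360.2 = 45030 N = 45.03 kN.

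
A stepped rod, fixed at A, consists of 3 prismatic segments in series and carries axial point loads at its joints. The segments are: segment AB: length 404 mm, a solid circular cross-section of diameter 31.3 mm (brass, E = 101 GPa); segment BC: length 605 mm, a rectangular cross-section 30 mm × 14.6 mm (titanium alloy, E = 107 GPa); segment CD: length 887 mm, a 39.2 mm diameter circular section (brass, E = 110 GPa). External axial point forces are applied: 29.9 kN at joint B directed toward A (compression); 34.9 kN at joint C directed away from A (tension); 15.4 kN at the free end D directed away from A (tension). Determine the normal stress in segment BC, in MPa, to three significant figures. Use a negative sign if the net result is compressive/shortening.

115 MPa

Internal axial forces (sectioning from the free end, tension +): N_CD = 15.4 kN, N_BC = 50.3 kN, N_AB = 20.4 kN.
A_BC = 438 mm².
σ_BC = N_BC/A_BC = 50300/438 = 114.8 MPa.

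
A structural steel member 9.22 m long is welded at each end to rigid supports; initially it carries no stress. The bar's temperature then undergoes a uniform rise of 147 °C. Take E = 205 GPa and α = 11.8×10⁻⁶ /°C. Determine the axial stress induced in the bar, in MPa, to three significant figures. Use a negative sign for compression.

Free thermal expansion αLΔT = 11.8e-6 · 9220 · 147 = 15.99 mm.
The walls impose strain ε = −(15.99)/9220 = -1.7346e-03; σ = Eε = 205000 · -1.7346e-03 = -355.6 MPa.

-356 MPa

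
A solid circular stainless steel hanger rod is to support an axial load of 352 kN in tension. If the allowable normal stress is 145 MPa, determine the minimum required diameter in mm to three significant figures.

55.6 mm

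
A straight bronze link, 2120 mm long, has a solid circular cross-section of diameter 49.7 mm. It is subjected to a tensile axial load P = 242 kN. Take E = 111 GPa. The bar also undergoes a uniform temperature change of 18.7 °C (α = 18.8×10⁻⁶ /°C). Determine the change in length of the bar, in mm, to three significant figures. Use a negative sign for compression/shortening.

A = 1940 mm².
δ_mech = NL/(AE) = 242000·2120/(1940·111000) = 2.382 mm.
δ_thermal = αLΔT = 18.8e-6·2120·18.7 = 0.7453 mm.
δ = δ_mech + δ_thermal = 3.128 mm.

3.13 mm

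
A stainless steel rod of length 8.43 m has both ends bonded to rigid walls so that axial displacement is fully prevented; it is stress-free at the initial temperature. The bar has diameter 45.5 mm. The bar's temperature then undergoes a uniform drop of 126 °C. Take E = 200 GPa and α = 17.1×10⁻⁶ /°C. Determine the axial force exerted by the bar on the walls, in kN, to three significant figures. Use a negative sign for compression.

701 kN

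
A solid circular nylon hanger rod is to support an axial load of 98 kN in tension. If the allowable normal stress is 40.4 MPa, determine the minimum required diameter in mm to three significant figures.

Required area A ≥ P/σ_allow = 98000/40.4 = 2426 mm².
For a solid circular section, d ≥ √(4A/π) = 55.57 mm.

55.6 mm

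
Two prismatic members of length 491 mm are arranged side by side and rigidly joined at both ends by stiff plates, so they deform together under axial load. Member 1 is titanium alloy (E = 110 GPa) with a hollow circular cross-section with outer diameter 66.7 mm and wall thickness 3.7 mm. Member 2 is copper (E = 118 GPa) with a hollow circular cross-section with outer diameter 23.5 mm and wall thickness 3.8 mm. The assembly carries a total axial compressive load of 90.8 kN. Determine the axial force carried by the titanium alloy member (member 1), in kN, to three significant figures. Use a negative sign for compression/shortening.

-67.5 kN

A_1 = 732.3 mm².
A_2 = 235.2 mm².
Equal strain + equilibrium ⇒ each member carries load in proportion to AE: A₁E₁ = 80550000 N, A₂E₂ = 27750000 N, ΣAE = 108300000 N.
F₁ = P·A₁E₁/ΣAE = -90800·80550000/108300000 = -67530 N.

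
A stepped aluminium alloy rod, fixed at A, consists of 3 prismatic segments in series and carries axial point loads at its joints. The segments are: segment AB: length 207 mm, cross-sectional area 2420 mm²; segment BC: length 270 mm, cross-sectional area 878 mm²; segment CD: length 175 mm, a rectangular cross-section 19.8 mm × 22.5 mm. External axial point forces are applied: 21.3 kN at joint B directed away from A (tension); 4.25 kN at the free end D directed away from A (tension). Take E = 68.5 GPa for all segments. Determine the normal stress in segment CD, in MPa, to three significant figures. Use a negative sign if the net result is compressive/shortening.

9.54 MPa

Internal axial forces (sectioning from the free end, tension +): N_CD = 4.25 kN, N_BC = 4.25 kN, N_AB = 25.55 kN.
A_CD = 445.5 mm².
σ_CD = N_CD/A_CD = 4250/445.5 = 9.54 MPa.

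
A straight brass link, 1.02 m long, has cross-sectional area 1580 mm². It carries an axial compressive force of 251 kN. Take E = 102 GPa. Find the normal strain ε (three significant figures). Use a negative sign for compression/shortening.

σ = N/A = -158.9 MPa; ε = σ/E = -158.9/102000 = -1.557e-03.

-0.00156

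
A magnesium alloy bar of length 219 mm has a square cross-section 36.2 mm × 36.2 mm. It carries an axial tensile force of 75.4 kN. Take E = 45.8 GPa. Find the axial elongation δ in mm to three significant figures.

A = 1310 mm².
δ_mech = NL/(AE) = 75400·219/(1310·45800) = 0.2751 mm.

0.275 mm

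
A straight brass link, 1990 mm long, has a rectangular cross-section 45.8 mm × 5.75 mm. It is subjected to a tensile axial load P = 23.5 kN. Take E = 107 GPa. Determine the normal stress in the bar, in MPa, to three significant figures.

A = 263.3 mm².
σ = N/A = 23500/263.3 = 89.23 MPa.

89.2 MPa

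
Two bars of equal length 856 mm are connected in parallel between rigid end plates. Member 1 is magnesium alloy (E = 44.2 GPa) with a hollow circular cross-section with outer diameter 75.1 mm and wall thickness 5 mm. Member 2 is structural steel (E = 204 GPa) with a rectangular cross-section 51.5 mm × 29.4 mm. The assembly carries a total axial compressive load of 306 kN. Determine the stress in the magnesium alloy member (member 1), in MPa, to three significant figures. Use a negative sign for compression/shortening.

-37.8 MPa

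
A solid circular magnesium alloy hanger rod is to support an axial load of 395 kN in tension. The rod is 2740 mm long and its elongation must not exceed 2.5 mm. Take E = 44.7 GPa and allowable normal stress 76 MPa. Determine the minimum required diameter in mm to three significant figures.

111 mm

Required area A ≥ P/σ_allow = 395000/76 = 5197 mm².
For a solid circular section, d ≥ √(4A/π) = 81.35 mm.
Elongation limit: A ≥ PL/(Eδ_allow) = 395000·2740/(44700·2.5) = 9685 mm² ⇒ d ≥ 111 mm.
The elongation limit governs.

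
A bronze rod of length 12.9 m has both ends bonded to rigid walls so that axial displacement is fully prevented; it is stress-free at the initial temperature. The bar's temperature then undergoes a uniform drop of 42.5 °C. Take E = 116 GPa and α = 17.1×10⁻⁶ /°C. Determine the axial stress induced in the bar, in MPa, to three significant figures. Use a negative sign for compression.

Free thermal expansion αLΔT = 17.1e-6 · 12900 · -42.5 = -9.375 mm.
The walls impose strain ε = −(-9.375)/12900 = 7.2675e-04; σ = Eε = 116000 · 7.2675e-04 = 84.3 MPa.

84.3 MPa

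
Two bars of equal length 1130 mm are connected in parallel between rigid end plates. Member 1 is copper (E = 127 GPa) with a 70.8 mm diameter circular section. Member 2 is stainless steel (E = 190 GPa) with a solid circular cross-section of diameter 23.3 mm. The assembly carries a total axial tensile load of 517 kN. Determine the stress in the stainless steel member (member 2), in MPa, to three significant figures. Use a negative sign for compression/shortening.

169 MPa

A_1 = 3937 mm².
A_2 = 426.4 mm².
Equal strain + equilibrium ⇒ each member carries load in proportion to AE: A₁E₁ = 500000000 N, A₂E₂ = 81010000 N, ΣAE = 581000000 N.
σ₂ = P·E₂/ΣAE = 517000·190000/581000000 = 169.1 MPa.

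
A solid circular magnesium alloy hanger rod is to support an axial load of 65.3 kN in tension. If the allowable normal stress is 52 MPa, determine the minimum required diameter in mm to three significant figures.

Required area A ≥ P/σ_allow = 65300/52 = 1256 mm².
For a solid circular section, d ≥ √(4A/π) = 39.99 mm.

40.0 mm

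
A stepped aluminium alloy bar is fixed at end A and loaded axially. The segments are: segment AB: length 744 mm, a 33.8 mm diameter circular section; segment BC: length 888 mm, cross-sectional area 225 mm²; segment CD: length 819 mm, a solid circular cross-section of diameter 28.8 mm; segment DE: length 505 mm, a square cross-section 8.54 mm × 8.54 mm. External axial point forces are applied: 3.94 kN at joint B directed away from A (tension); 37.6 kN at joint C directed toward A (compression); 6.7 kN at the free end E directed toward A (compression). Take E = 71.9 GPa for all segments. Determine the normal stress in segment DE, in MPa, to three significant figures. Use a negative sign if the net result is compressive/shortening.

-91.9 MPa

Internal axial forces (sectioning from the free end, tension +): N_DE = -6.7 kN, N_CD = -6.7 kN, N_BC = -44.3 kN, N_AB = -40.36 kN.
A_DE = 72.93 mm².
σ_DE = N_DE/A_DE = -6700/72.93 = -91.87 MPa.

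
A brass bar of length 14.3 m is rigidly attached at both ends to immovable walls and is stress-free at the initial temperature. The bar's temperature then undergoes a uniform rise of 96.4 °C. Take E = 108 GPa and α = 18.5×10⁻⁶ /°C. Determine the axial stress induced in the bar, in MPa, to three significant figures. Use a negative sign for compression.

-193 MPa

Free thermal expansion αLΔT = 18.5e-6 · 14300 · 96.4 = 25.5 mm.
The walls impose strain ε = −(25.5)/14300 = -1.7834e-03; σ = Eε = 108000 · -1.7834e-03 = -192.6 MPa.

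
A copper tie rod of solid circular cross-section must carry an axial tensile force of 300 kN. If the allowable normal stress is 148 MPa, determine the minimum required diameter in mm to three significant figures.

50.8 mm

Required area A ≥ P/σ_allow = 300000/148 = 2027 mm².
For a solid circular section, d ≥ √(4A/π) = 50.8 mm.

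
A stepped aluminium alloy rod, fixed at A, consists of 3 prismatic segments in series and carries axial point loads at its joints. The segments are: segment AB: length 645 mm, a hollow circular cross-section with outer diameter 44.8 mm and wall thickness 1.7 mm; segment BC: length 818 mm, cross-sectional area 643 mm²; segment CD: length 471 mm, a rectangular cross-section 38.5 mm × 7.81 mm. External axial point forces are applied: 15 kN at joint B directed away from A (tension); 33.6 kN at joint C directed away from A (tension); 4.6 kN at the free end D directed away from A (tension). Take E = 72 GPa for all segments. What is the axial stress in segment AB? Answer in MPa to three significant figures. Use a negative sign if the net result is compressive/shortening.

231 MPa

Internal axial forces (sectioning from the free end, tension +): N_CD = 4.6 kN, N_BC = 38.2 kN, N_AB = 53.2 kN.
A_AB = 230.2 mm².
σ_AB = N_AB/A_AB = 53200/230.2 = 231.1 MPa.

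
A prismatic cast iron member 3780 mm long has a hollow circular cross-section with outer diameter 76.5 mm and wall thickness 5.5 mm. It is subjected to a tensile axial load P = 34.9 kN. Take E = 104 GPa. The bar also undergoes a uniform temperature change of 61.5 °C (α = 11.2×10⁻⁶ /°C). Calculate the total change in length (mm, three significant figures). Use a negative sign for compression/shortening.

A = 1227 mm².
δ_mech = NL/(AE) = 34900·3780/(1227·104000) = 1.034 mm.
δ_thermal = αLΔT = 11.2e-6·3780·61.5 = 2.604 mm.
δ = δ_mech + δ_thermal = 3.638 mm.

3.64 mm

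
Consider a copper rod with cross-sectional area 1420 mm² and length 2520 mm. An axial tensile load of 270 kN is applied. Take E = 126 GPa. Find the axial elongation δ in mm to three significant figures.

3.80 mm

δ_mech = NL/(AE) = 270000·2520/(1420·126000) = 3.803 mm.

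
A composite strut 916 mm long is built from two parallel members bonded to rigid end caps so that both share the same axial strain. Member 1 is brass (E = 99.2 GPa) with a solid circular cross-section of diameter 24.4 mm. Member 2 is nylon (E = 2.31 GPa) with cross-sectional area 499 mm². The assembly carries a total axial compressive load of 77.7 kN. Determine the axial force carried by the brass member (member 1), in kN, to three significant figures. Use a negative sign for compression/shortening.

A_1 = 467.6 mm².
Equal strain + equilibrium ⇒ each member carries load in proportion to AE: A₁E₁ = 46390000 N, A₂E₂ = 1153000 N, ΣAE = 47540000 N.
F₁ = P·A₁E₁/ΣAE = -77700·46390000/47540000 = -75820 N.

-75.8 kN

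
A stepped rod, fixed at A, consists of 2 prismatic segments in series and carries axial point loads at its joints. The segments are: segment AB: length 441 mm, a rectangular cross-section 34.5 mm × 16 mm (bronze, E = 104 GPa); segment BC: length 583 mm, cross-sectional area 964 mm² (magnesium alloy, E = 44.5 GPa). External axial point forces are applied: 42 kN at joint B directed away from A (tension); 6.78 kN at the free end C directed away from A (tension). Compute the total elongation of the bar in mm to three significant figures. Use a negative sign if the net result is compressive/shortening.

0.467 mm

Internal axial forces (sectioning from the free end, tension +): N_BC = 6.78 kN, N_AB = 48.78 kN.
A_AB = 552 mm².
δ_AB = 48780·441/(552·104000) = 0.3747 mm
δ_BC = 6780·583/(964·44500) = 0.09214 mm
δ = Σδ_i = 0.4669 mm.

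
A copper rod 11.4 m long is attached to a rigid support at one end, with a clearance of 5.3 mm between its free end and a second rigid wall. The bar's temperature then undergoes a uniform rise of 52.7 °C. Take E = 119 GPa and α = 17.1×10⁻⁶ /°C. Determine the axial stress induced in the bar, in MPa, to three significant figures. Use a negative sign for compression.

-51.9 MPa

Free thermal expansion αLΔT = 17.1e-6 · 11400 · 52.7 = 10.27 mm.
The walls engage after the gap closes; constrained expansion = 10.27 − 5.3 = 4.973 mm.
The walls impose strain ε = −(4.973)/11400 = -4.3626e-04; σ = Eε = 119000 · -4.3626e-04 = -51.91 MPa.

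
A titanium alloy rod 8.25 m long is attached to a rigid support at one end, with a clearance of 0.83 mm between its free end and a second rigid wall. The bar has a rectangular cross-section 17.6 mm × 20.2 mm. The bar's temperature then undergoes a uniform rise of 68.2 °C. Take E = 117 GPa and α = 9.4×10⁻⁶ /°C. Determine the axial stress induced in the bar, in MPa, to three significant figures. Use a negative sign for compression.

Free thermal expansion αLΔT = 9.4e-6 · 8250 · 68.2 = 5.289 mm.
The walls engage after the gap closes; constrained expansion = 5.289 − 0.83 = 4.459 mm.
The walls impose strain ε = −(4.459)/8250 = -5.4047e-04; σ = Eε = 117000 · -5.4047e-04 = -63.24 MPa.

-63.2 MPa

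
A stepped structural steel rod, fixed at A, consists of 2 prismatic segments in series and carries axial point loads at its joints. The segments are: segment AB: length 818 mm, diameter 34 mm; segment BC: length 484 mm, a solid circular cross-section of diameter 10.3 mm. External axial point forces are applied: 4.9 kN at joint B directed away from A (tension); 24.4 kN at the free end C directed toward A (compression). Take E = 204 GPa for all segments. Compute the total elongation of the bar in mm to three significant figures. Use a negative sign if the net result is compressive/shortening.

-0.781 mm

Internal axial forces (sectioning from the free end, tension +): N_BC = -24.4 kN, N_AB = -19.5 kN.
A_AB = 907.9 mm².
A_BC = 83.32 mm².
δ_AB = -19500·818/(907.9·204000) = -0.08612 mm
δ_BC = -24400·484/(83.32·204000) = -0.6948 mm
δ = Σδ_i = -0.7809 mm.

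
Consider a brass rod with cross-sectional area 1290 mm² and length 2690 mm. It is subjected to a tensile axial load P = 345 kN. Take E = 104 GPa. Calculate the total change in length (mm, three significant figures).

6.92 mm

δ_mech = NL/(AE) = 345000·2690/(1290·104000) = 6.917 mm.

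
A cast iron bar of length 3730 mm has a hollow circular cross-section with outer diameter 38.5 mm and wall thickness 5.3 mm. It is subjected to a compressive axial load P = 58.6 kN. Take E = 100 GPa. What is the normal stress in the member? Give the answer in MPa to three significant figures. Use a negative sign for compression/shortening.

-106 MPa

A = 552.8 mm².
σ = N/A = -58600/552.8 = -106 MPa.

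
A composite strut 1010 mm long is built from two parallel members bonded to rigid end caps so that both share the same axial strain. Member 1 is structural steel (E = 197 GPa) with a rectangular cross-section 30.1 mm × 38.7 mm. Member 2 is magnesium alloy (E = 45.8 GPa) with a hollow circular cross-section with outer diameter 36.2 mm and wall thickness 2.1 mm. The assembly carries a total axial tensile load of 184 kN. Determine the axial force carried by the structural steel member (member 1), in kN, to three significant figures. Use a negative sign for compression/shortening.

176 kN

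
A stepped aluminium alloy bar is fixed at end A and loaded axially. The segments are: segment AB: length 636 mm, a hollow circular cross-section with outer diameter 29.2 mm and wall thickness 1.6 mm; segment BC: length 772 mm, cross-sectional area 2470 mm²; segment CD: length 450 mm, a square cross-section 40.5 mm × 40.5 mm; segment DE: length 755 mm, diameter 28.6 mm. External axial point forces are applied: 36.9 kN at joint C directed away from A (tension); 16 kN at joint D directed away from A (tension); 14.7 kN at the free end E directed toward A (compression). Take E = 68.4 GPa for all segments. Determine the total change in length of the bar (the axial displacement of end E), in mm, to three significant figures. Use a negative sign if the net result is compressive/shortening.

2.49 mm

Internal axial forces (sectioning from the free end, tension +): N_DE = -14.7 kN, N_CD = 1.3 kN, N_BC = 38.2 kN, N_AB = 38.2 kN.
A_AB = 138.7 mm².
A_CD = 1640 mm².
A_DE = 642.4 mm².
δ_AB = 38200·636/(138.7·68400) = 2.56 mm
δ_BC = 38200·772/(2470·68400) = 0.1746 mm
δ_CD = 1300·450/(1640·68400) = 0.005214 mm
δ_DE = -14700·755/(642.4·68400) = -0.2526 mm
δ = Σδ_i = 2.487 mm.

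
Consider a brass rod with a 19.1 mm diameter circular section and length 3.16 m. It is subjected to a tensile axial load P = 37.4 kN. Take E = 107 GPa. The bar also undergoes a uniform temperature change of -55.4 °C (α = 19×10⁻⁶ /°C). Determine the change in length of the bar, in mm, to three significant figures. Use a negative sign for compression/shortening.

A = 286.5 mm².
δ_mech = NL/(AE) = 37400·3160/(286.5·107000) = 3.855 mm.
δ_thermal = αLΔT = 19e-6·3160·-55.4 = -3.326 mm.
δ = δ_mech + δ_thermal = 0.5287 mm.

0.529 mm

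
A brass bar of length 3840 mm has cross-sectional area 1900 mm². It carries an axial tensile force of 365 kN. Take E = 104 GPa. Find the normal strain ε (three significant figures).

σ = N/A = 192.1 MPa; ε = σ/E = 192.1/104000 = 1.847e-03.

0.00185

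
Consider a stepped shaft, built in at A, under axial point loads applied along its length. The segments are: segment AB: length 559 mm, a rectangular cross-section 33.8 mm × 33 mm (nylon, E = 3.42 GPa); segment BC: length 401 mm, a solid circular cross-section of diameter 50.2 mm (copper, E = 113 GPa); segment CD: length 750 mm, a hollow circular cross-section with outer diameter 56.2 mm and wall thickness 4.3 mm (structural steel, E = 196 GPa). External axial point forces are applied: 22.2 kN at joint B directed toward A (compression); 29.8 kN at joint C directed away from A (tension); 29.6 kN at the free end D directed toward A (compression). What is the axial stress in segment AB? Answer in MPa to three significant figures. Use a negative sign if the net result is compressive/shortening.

Internal axial forces (sectioning from the free end, tension +): N_CD = -29.6 kN, N_BC = 0.2 kN, N_AB = -22 kN.
A_AB = 1115 mm².
σ_AB = N_AB/A_AB = -22000/1115 = -19.72 MPa.

-19.7 MPa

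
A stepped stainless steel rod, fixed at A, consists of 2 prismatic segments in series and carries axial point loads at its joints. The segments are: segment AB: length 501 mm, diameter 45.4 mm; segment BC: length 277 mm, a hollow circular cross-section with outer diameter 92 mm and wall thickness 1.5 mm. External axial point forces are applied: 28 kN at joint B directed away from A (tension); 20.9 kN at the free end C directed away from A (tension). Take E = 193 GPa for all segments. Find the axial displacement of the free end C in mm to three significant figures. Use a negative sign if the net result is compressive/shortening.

0.149 mm

Internal axial forces (sectioning from the free end, tension +): N_BC = 20.9 kN, N_AB = 48.9 kN.
A_AB = 1619 mm².
A_BC = 426.5 mm².
δ_AB = 48900·501/(1619·193000) = 0.07841 mm
δ_BC = 20900·277/(426.5·193000) = 0.07034 mm
δ = Σδ_i = 0.1487 mm.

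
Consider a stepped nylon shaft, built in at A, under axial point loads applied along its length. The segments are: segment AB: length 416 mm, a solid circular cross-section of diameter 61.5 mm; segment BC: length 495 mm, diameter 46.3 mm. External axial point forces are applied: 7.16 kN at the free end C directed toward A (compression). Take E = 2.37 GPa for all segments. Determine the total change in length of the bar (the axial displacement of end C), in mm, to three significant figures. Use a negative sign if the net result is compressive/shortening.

-1.31 mm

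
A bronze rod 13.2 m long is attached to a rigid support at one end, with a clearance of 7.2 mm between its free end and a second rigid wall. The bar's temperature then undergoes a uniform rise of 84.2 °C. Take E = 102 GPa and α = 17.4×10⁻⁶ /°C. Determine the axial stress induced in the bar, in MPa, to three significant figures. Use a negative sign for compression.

-93.8 MPa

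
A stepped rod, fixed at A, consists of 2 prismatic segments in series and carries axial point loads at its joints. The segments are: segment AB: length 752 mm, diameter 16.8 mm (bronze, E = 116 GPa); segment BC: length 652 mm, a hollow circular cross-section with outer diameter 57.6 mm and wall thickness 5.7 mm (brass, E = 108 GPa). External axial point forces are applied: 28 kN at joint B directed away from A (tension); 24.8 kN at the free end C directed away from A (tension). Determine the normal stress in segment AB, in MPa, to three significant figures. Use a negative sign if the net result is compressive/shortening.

Internal axial forces (sectioning from the free end, tension +): N_BC = 24.8 kN, N_AB = 52.8 kN.
A_AB = 221.7 mm².
σ_AB = N_AB/A_AB = 52800/221.7 = 238.2 MPa.

238 MPa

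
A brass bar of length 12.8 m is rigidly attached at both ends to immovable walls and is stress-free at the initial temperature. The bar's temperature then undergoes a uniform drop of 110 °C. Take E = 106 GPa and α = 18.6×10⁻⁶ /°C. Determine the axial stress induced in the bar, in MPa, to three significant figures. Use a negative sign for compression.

Free thermal expansion αLΔT = 18.6e-6 · 12800 · -110 = -26.19 mm.
The walls impose strain ε = −(-26.19)/12800 = 2.0460e-03; σ = Eε = 106000 · 2.0460e-03 = 216.9 MPa.

217 MPa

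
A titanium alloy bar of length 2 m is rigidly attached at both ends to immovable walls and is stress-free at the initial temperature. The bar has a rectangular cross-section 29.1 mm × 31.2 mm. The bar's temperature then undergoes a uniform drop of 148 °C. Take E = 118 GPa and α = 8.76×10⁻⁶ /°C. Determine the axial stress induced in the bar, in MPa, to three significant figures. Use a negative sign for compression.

Free thermal expansion αLΔT = 8.76e-6 · 2000 · -148 = -2.593 mm.
The walls impose strain ε = −(-2.593)/2000 = 1.2965e-03; σ = Eε = 118000 · 1.2965e-03 = 153 MPa.

153 MPa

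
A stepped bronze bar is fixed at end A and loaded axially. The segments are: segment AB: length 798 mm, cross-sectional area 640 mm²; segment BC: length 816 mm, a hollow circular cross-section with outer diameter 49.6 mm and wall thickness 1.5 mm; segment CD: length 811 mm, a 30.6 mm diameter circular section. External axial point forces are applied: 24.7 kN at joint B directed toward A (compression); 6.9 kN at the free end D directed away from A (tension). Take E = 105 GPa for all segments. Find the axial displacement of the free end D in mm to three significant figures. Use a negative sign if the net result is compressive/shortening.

0.0977 mm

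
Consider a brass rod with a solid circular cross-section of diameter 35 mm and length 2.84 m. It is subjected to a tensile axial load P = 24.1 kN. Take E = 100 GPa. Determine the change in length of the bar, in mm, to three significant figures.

A = 962.1 mm².
δ_mech = NL/(AE) = 24100·2840/(962.1·100000) = 0.7114 mm.

0.711 mm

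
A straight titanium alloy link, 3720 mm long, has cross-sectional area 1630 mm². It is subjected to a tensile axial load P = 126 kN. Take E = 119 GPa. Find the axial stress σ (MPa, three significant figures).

77.3 MPa

σ = N/A = 126000/1630 = 77.3 MPa.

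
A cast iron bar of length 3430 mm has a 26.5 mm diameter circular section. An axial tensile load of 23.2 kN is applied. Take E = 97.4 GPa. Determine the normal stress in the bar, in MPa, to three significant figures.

A = 551.5 mm².
σ = N/A = 23200/551.5 = 42.06 MPa.

42.1 MPa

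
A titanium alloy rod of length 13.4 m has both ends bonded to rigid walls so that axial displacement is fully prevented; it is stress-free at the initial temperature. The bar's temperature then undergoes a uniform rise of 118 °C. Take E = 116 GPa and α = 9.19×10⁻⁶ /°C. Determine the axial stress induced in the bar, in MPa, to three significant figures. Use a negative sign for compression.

Free thermal expansion αLΔT = 9.19e-6 · 13400 · 118 = 14.53 mm.
The walls impose strain ε = −(14.53)/13400 = -1.0844e-03; σ = Eε = 116000 · -1.0844e-03 = -125.8 MPa.

-126 MPa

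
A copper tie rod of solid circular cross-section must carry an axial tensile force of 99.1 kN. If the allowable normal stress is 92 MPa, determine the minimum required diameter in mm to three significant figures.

Required area A ≥ P/σ_allow = 99100/92 = 1077 mm².
For a solid circular section, d ≥ √(4A/π) = 37.03 mm.

37.0 mm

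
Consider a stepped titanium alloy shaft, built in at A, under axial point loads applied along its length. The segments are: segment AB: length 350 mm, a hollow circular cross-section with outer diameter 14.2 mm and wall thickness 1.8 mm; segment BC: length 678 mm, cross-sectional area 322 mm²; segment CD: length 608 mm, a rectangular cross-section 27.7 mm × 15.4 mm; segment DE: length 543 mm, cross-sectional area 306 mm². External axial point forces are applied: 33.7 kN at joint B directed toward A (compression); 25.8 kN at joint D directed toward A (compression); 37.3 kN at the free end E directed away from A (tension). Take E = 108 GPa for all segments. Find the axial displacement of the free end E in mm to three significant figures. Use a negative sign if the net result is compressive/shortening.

-0.0372 mm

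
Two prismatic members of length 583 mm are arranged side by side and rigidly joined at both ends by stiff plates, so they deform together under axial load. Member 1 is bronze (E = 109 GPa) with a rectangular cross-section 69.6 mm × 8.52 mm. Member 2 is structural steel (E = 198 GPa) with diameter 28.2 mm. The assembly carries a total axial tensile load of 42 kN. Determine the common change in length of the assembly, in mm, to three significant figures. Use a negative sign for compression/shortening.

0.130 mm

A_1 = 593 mm².
A_2 = 624.6 mm².
Equal strain + equilibrium ⇒ each member carries load in proportion to AE: A₁E₁ = 64640000 N, A₂E₂ = 123700000 N, ΣAE = 188300000 N.
δ = PL/ΣAE = 42000·583/188300000 = 0.13 mm.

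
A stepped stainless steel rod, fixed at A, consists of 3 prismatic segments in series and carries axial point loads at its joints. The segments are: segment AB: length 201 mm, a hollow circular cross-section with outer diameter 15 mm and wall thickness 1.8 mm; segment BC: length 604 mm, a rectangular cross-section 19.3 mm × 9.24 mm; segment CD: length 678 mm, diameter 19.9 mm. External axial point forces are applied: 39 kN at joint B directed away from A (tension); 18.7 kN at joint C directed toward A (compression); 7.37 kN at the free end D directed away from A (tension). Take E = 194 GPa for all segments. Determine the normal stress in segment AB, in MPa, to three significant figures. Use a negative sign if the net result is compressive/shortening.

Internal axial forces (sectioning from the free end, tension +): N_CD = 7.37 kN, N_BC = -11.33 kN, N_AB = 27.67 kN.
A_AB = 74.64 mm².
σ_AB = N_AB/A_AB = 27670/74.64 = 370.7 MPa.

371 MPa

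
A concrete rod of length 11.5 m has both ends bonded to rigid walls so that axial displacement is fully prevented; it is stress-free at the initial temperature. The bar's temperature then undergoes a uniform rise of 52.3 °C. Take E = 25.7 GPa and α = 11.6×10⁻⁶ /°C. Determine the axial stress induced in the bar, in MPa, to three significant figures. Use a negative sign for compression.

Free thermal expansion αLΔT = 11.6e-6 · 11500 · 52.3 = 6.977 mm.
The walls impose strain ε = −(6.977)/11500 = -6.0668e-04; σ = Eε = 25700 · -6.0668e-04 = -15.59 MPa.

-15.6 MPa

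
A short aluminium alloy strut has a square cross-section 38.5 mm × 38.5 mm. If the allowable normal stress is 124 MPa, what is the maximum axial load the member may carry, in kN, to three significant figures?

A = 1482 mm².
P_max = σ_allow · A = 124 · 1482 = 183800 N = 183.8 kN.

184 kN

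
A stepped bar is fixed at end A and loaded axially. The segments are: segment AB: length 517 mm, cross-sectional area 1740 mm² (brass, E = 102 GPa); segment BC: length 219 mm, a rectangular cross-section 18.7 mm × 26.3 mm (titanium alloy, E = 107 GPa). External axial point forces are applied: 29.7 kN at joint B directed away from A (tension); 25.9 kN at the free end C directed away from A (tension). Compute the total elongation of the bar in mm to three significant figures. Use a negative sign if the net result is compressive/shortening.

0.270 mm

Internal axial forces (sectioning from the free end, tension +): N_BC = 25.9 kN, N_AB = 55.6 kN.
A_BC = 491.8 mm².
δ_AB = 55600·517/(1740·102000) = 0.162 mm
δ_BC = 25900·219/(491.8·107000) = 0.1078 mm
δ = Σδ_i = 0.2697 mm.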